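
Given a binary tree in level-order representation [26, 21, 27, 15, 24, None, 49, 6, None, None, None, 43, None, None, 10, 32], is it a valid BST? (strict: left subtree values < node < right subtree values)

Level-order array: [26, 21, 27, 15, 24, None, 49, 6, None, None, None, 43, None, None, 10, 32]
Validate using subtree bounds (lo, hi): at each node, require lo < value < hi,
then recurse left with hi=value and right with lo=value.
Preorder trace (stopping at first violation):
  at node 26 with bounds (-inf, +inf): OK
  at node 21 with bounds (-inf, 26): OK
  at node 15 with bounds (-inf, 21): OK
  at node 6 with bounds (-inf, 15): OK
  at node 10 with bounds (6, 15): OK
  at node 24 with bounds (21, 26): OK
  at node 27 with bounds (26, +inf): OK
  at node 49 with bounds (27, +inf): OK
  at node 43 with bounds (27, 49): OK
  at node 32 with bounds (27, 43): OK
No violation found at any node.
Result: Valid BST


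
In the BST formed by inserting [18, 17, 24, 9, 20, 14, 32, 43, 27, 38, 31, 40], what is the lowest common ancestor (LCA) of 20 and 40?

Tree insertion order: [18, 17, 24, 9, 20, 14, 32, 43, 27, 38, 31, 40]
Tree (level-order array): [18, 17, 24, 9, None, 20, 32, None, 14, None, None, 27, 43, None, None, None, 31, 38, None, None, None, None, 40]
In a BST, the LCA of p=20, q=40 is the first node v on the
root-to-leaf path with p <= v <= q (go left if both < v, right if both > v).
Walk from root:
  at 18: both 20 and 40 > 18, go right
  at 24: 20 <= 24 <= 40, this is the LCA
LCA = 24


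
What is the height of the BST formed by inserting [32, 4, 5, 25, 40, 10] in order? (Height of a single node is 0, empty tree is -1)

Insertion order: [32, 4, 5, 25, 40, 10]
Tree (level-order array): [32, 4, 40, None, 5, None, None, None, 25, 10]
Compute height bottom-up (empty subtree = -1):
  height(10) = 1 + max(-1, -1) = 0
  height(25) = 1 + max(0, -1) = 1
  height(5) = 1 + max(-1, 1) = 2
  height(4) = 1 + max(-1, 2) = 3
  height(40) = 1 + max(-1, -1) = 0
  height(32) = 1 + max(3, 0) = 4
Height = 4


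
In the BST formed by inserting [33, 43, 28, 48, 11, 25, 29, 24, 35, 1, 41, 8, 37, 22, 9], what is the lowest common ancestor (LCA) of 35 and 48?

Tree insertion order: [33, 43, 28, 48, 11, 25, 29, 24, 35, 1, 41, 8, 37, 22, 9]
Tree (level-order array): [33, 28, 43, 11, 29, 35, 48, 1, 25, None, None, None, 41, None, None, None, 8, 24, None, 37, None, None, 9, 22]
In a BST, the LCA of p=35, q=48 is the first node v on the
root-to-leaf path with p <= v <= q (go left if both < v, right if both > v).
Walk from root:
  at 33: both 35 and 48 > 33, go right
  at 43: 35 <= 43 <= 48, this is the LCA
LCA = 43


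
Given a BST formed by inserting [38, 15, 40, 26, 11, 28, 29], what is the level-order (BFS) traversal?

Tree insertion order: [38, 15, 40, 26, 11, 28, 29]
Tree (level-order array): [38, 15, 40, 11, 26, None, None, None, None, None, 28, None, 29]
BFS from the root, enqueuing left then right child of each popped node:
  queue [38] -> pop 38, enqueue [15, 40], visited so far: [38]
  queue [15, 40] -> pop 15, enqueue [11, 26], visited so far: [38, 15]
  queue [40, 11, 26] -> pop 40, enqueue [none], visited so far: [38, 15, 40]
  queue [11, 26] -> pop 11, enqueue [none], visited so far: [38, 15, 40, 11]
  queue [26] -> pop 26, enqueue [28], visited so far: [38, 15, 40, 11, 26]
  queue [28] -> pop 28, enqueue [29], visited so far: [38, 15, 40, 11, 26, 28]
  queue [29] -> pop 29, enqueue [none], visited so far: [38, 15, 40, 11, 26, 28, 29]
Result: [38, 15, 40, 11, 26, 28, 29]


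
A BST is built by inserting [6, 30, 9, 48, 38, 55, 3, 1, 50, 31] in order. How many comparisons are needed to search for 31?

Search path for 31: 6 -> 30 -> 48 -> 38 -> 31
Found: True
Comparisons: 5


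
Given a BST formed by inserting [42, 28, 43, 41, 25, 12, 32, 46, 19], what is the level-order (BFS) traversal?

Tree insertion order: [42, 28, 43, 41, 25, 12, 32, 46, 19]
Tree (level-order array): [42, 28, 43, 25, 41, None, 46, 12, None, 32, None, None, None, None, 19]
BFS from the root, enqueuing left then right child of each popped node:
  queue [42] -> pop 42, enqueue [28, 43], visited so far: [42]
  queue [28, 43] -> pop 28, enqueue [25, 41], visited so far: [42, 28]
  queue [43, 25, 41] -> pop 43, enqueue [46], visited so far: [42, 28, 43]
  queue [25, 41, 46] -> pop 25, enqueue [12], visited so far: [42, 28, 43, 25]
  queue [41, 46, 12] -> pop 41, enqueue [32], visited so far: [42, 28, 43, 25, 41]
  queue [46, 12, 32] -> pop 46, enqueue [none], visited so far: [42, 28, 43, 25, 41, 46]
  queue [12, 32] -> pop 12, enqueue [19], visited so far: [42, 28, 43, 25, 41, 46, 12]
  queue [32, 19] -> pop 32, enqueue [none], visited so far: [42, 28, 43, 25, 41, 46, 12, 32]
  queue [19] -> pop 19, enqueue [none], visited so far: [42, 28, 43, 25, 41, 46, 12, 32, 19]
Result: [42, 28, 43, 25, 41, 46, 12, 32, 19]


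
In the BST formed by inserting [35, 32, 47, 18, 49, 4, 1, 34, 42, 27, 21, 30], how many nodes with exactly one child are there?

Tree built from: [35, 32, 47, 18, 49, 4, 1, 34, 42, 27, 21, 30]
Tree (level-order array): [35, 32, 47, 18, 34, 42, 49, 4, 27, None, None, None, None, None, None, 1, None, 21, 30]
Rule: These are nodes with exactly 1 non-null child.
Per-node child counts:
  node 35: 2 child(ren)
  node 32: 2 child(ren)
  node 18: 2 child(ren)
  node 4: 1 child(ren)
  node 1: 0 child(ren)
  node 27: 2 child(ren)
  node 21: 0 child(ren)
  node 30: 0 child(ren)
  node 34: 0 child(ren)
  node 47: 2 child(ren)
  node 42: 0 child(ren)
  node 49: 0 child(ren)
Matching nodes: [4]
Count of nodes with exactly one child: 1


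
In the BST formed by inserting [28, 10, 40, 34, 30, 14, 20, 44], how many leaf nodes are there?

Tree built from: [28, 10, 40, 34, 30, 14, 20, 44]
Tree (level-order array): [28, 10, 40, None, 14, 34, 44, None, 20, 30]
Rule: A leaf has 0 children.
Per-node child counts:
  node 28: 2 child(ren)
  node 10: 1 child(ren)
  node 14: 1 child(ren)
  node 20: 0 child(ren)
  node 40: 2 child(ren)
  node 34: 1 child(ren)
  node 30: 0 child(ren)
  node 44: 0 child(ren)
Matching nodes: [20, 30, 44]
Count of leaf nodes: 3


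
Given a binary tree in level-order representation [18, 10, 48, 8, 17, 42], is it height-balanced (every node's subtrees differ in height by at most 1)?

Tree (level-order array): [18, 10, 48, 8, 17, 42]
Definition: a tree is height-balanced if, at every node, |h(left) - h(right)| <= 1 (empty subtree has height -1).
Bottom-up per-node check:
  node 8: h_left=-1, h_right=-1, diff=0 [OK], height=0
  node 17: h_left=-1, h_right=-1, diff=0 [OK], height=0
  node 10: h_left=0, h_right=0, diff=0 [OK], height=1
  node 42: h_left=-1, h_right=-1, diff=0 [OK], height=0
  node 48: h_left=0, h_right=-1, diff=1 [OK], height=1
  node 18: h_left=1, h_right=1, diff=0 [OK], height=2
All nodes satisfy the balance condition.
Result: Balanced


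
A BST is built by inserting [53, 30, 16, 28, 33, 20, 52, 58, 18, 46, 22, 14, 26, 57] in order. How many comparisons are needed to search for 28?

Search path for 28: 53 -> 30 -> 16 -> 28
Found: True
Comparisons: 4


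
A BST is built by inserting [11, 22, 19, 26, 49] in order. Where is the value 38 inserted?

Starting tree (level order): [11, None, 22, 19, 26, None, None, None, 49]
Insertion path: 11 -> 22 -> 26 -> 49
Result: insert 38 as left child of 49
Final tree (level order): [11, None, 22, 19, 26, None, None, None, 49, 38]


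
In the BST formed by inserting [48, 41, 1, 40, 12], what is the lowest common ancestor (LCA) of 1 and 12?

Tree insertion order: [48, 41, 1, 40, 12]
Tree (level-order array): [48, 41, None, 1, None, None, 40, 12]
In a BST, the LCA of p=1, q=12 is the first node v on the
root-to-leaf path with p <= v <= q (go left if both < v, right if both > v).
Walk from root:
  at 48: both 1 and 12 < 48, go left
  at 41: both 1 and 12 < 41, go left
  at 1: 1 <= 1 <= 12, this is the LCA
LCA = 1


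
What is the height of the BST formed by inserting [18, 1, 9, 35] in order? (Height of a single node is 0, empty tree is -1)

Insertion order: [18, 1, 9, 35]
Tree (level-order array): [18, 1, 35, None, 9]
Compute height bottom-up (empty subtree = -1):
  height(9) = 1 + max(-1, -1) = 0
  height(1) = 1 + max(-1, 0) = 1
  height(35) = 1 + max(-1, -1) = 0
  height(18) = 1 + max(1, 0) = 2
Height = 2


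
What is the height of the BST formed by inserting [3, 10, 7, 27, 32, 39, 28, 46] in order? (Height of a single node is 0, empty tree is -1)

Insertion order: [3, 10, 7, 27, 32, 39, 28, 46]
Tree (level-order array): [3, None, 10, 7, 27, None, None, None, 32, 28, 39, None, None, None, 46]
Compute height bottom-up (empty subtree = -1):
  height(7) = 1 + max(-1, -1) = 0
  height(28) = 1 + max(-1, -1) = 0
  height(46) = 1 + max(-1, -1) = 0
  height(39) = 1 + max(-1, 0) = 1
  height(32) = 1 + max(0, 1) = 2
  height(27) = 1 + max(-1, 2) = 3
  height(10) = 1 + max(0, 3) = 4
  height(3) = 1 + max(-1, 4) = 5
Height = 5


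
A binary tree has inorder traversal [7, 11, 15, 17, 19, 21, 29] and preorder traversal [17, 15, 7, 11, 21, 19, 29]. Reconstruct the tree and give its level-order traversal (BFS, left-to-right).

Inorder:  [7, 11, 15, 17, 19, 21, 29]
Preorder: [17, 15, 7, 11, 21, 19, 29]
Algorithm: preorder visits root first, so consume preorder in order;
for each root, split the current inorder slice at that value into
left-subtree inorder and right-subtree inorder, then recurse.
Recursive splits:
  root=17; inorder splits into left=[7, 11, 15], right=[19, 21, 29]
  root=15; inorder splits into left=[7, 11], right=[]
  root=7; inorder splits into left=[], right=[11]
  root=11; inorder splits into left=[], right=[]
  root=21; inorder splits into left=[19], right=[29]
  root=19; inorder splits into left=[], right=[]
  root=29; inorder splits into left=[], right=[]
Reconstructed level-order: [17, 15, 21, 7, 19, 29, 11]


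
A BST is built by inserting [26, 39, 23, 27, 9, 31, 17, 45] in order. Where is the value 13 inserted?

Starting tree (level order): [26, 23, 39, 9, None, 27, 45, None, 17, None, 31]
Insertion path: 26 -> 23 -> 9 -> 17
Result: insert 13 as left child of 17
Final tree (level order): [26, 23, 39, 9, None, 27, 45, None, 17, None, 31, None, None, 13]


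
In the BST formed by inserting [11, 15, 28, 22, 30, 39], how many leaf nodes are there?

Tree built from: [11, 15, 28, 22, 30, 39]
Tree (level-order array): [11, None, 15, None, 28, 22, 30, None, None, None, 39]
Rule: A leaf has 0 children.
Per-node child counts:
  node 11: 1 child(ren)
  node 15: 1 child(ren)
  node 28: 2 child(ren)
  node 22: 0 child(ren)
  node 30: 1 child(ren)
  node 39: 0 child(ren)
Matching nodes: [22, 39]
Count of leaf nodes: 2


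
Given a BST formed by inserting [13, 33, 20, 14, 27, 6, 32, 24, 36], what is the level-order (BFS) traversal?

Tree insertion order: [13, 33, 20, 14, 27, 6, 32, 24, 36]
Tree (level-order array): [13, 6, 33, None, None, 20, 36, 14, 27, None, None, None, None, 24, 32]
BFS from the root, enqueuing left then right child of each popped node:
  queue [13] -> pop 13, enqueue [6, 33], visited so far: [13]
  queue [6, 33] -> pop 6, enqueue [none], visited so far: [13, 6]
  queue [33] -> pop 33, enqueue [20, 36], visited so far: [13, 6, 33]
  queue [20, 36] -> pop 20, enqueue [14, 27], visited so far: [13, 6, 33, 20]
  queue [36, 14, 27] -> pop 36, enqueue [none], visited so far: [13, 6, 33, 20, 36]
  queue [14, 27] -> pop 14, enqueue [none], visited so far: [13, 6, 33, 20, 36, 14]
  queue [27] -> pop 27, enqueue [24, 32], visited so far: [13, 6, 33, 20, 36, 14, 27]
  queue [24, 32] -> pop 24, enqueue [none], visited so far: [13, 6, 33, 20, 36, 14, 27, 24]
  queue [32] -> pop 32, enqueue [none], visited so far: [13, 6, 33, 20, 36, 14, 27, 24, 32]
Result: [13, 6, 33, 20, 36, 14, 27, 24, 32]


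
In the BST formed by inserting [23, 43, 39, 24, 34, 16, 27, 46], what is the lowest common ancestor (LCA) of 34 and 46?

Tree insertion order: [23, 43, 39, 24, 34, 16, 27, 46]
Tree (level-order array): [23, 16, 43, None, None, 39, 46, 24, None, None, None, None, 34, 27]
In a BST, the LCA of p=34, q=46 is the first node v on the
root-to-leaf path with p <= v <= q (go left if both < v, right if both > v).
Walk from root:
  at 23: both 34 and 46 > 23, go right
  at 43: 34 <= 43 <= 46, this is the LCA
LCA = 43


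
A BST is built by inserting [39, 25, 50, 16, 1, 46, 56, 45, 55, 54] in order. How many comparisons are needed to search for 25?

Search path for 25: 39 -> 25
Found: True
Comparisons: 2


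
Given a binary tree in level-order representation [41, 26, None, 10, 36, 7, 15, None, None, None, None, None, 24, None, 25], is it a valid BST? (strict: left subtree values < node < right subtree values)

Level-order array: [41, 26, None, 10, 36, 7, 15, None, None, None, None, None, 24, None, 25]
Validate using subtree bounds (lo, hi): at each node, require lo < value < hi,
then recurse left with hi=value and right with lo=value.
Preorder trace (stopping at first violation):
  at node 41 with bounds (-inf, +inf): OK
  at node 26 with bounds (-inf, 41): OK
  at node 10 with bounds (-inf, 26): OK
  at node 7 with bounds (-inf, 10): OK
  at node 15 with bounds (10, 26): OK
  at node 24 with bounds (15, 26): OK
  at node 25 with bounds (24, 26): OK
  at node 36 with bounds (26, 41): OK
No violation found at any node.
Result: Valid BST


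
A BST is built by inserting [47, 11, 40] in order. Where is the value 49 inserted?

Starting tree (level order): [47, 11, None, None, 40]
Insertion path: 47
Result: insert 49 as right child of 47
Final tree (level order): [47, 11, 49, None, 40]


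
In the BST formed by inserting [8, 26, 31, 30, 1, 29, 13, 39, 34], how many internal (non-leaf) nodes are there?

Tree built from: [8, 26, 31, 30, 1, 29, 13, 39, 34]
Tree (level-order array): [8, 1, 26, None, None, 13, 31, None, None, 30, 39, 29, None, 34]
Rule: An internal node has at least one child.
Per-node child counts:
  node 8: 2 child(ren)
  node 1: 0 child(ren)
  node 26: 2 child(ren)
  node 13: 0 child(ren)
  node 31: 2 child(ren)
  node 30: 1 child(ren)
  node 29: 0 child(ren)
  node 39: 1 child(ren)
  node 34: 0 child(ren)
Matching nodes: [8, 26, 31, 30, 39]
Count of internal (non-leaf) nodes: 5


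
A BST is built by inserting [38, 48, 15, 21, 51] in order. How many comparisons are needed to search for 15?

Search path for 15: 38 -> 15
Found: True
Comparisons: 2


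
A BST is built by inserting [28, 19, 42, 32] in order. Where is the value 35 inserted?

Starting tree (level order): [28, 19, 42, None, None, 32]
Insertion path: 28 -> 42 -> 32
Result: insert 35 as right child of 32
Final tree (level order): [28, 19, 42, None, None, 32, None, None, 35]


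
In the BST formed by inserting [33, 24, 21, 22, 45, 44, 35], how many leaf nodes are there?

Tree built from: [33, 24, 21, 22, 45, 44, 35]
Tree (level-order array): [33, 24, 45, 21, None, 44, None, None, 22, 35]
Rule: A leaf has 0 children.
Per-node child counts:
  node 33: 2 child(ren)
  node 24: 1 child(ren)
  node 21: 1 child(ren)
  node 22: 0 child(ren)
  node 45: 1 child(ren)
  node 44: 1 child(ren)
  node 35: 0 child(ren)
Matching nodes: [22, 35]
Count of leaf nodes: 2


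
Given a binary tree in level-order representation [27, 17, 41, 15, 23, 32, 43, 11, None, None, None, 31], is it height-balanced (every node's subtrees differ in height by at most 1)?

Tree (level-order array): [27, 17, 41, 15, 23, 32, 43, 11, None, None, None, 31]
Definition: a tree is height-balanced if, at every node, |h(left) - h(right)| <= 1 (empty subtree has height -1).
Bottom-up per-node check:
  node 11: h_left=-1, h_right=-1, diff=0 [OK], height=0
  node 15: h_left=0, h_right=-1, diff=1 [OK], height=1
  node 23: h_left=-1, h_right=-1, diff=0 [OK], height=0
  node 17: h_left=1, h_right=0, diff=1 [OK], height=2
  node 31: h_left=-1, h_right=-1, diff=0 [OK], height=0
  node 32: h_left=0, h_right=-1, diff=1 [OK], height=1
  node 43: h_left=-1, h_right=-1, diff=0 [OK], height=0
  node 41: h_left=1, h_right=0, diff=1 [OK], height=2
  node 27: h_left=2, h_right=2, diff=0 [OK], height=3
All nodes satisfy the balance condition.
Result: Balanced


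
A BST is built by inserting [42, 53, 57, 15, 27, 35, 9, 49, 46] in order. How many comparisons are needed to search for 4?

Search path for 4: 42 -> 15 -> 9
Found: False
Comparisons: 3


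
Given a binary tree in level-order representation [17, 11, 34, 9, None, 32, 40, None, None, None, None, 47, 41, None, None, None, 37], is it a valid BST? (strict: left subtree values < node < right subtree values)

Level-order array: [17, 11, 34, 9, None, 32, 40, None, None, None, None, 47, 41, None, None, None, 37]
Validate using subtree bounds (lo, hi): at each node, require lo < value < hi,
then recurse left with hi=value and right with lo=value.
Preorder trace (stopping at first violation):
  at node 17 with bounds (-inf, +inf): OK
  at node 11 with bounds (-inf, 17): OK
  at node 9 with bounds (-inf, 11): OK
  at node 34 with bounds (17, +inf): OK
  at node 32 with bounds (17, 34): OK
  at node 40 with bounds (34, +inf): OK
  at node 47 with bounds (34, 40): VIOLATION
Node 47 violates its bound: not (34 < 47 < 40).
Result: Not a valid BST


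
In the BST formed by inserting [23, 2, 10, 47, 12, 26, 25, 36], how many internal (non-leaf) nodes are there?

Tree built from: [23, 2, 10, 47, 12, 26, 25, 36]
Tree (level-order array): [23, 2, 47, None, 10, 26, None, None, 12, 25, 36]
Rule: An internal node has at least one child.
Per-node child counts:
  node 23: 2 child(ren)
  node 2: 1 child(ren)
  node 10: 1 child(ren)
  node 12: 0 child(ren)
  node 47: 1 child(ren)
  node 26: 2 child(ren)
  node 25: 0 child(ren)
  node 36: 0 child(ren)
Matching nodes: [23, 2, 10, 47, 26]
Count of internal (non-leaf) nodes: 5


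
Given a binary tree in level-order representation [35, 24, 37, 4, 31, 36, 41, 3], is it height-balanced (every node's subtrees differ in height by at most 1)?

Tree (level-order array): [35, 24, 37, 4, 31, 36, 41, 3]
Definition: a tree is height-balanced if, at every node, |h(left) - h(right)| <= 1 (empty subtree has height -1).
Bottom-up per-node check:
  node 3: h_left=-1, h_right=-1, diff=0 [OK], height=0
  node 4: h_left=0, h_right=-1, diff=1 [OK], height=1
  node 31: h_left=-1, h_right=-1, diff=0 [OK], height=0
  node 24: h_left=1, h_right=0, diff=1 [OK], height=2
  node 36: h_left=-1, h_right=-1, diff=0 [OK], height=0
  node 41: h_left=-1, h_right=-1, diff=0 [OK], height=0
  node 37: h_left=0, h_right=0, diff=0 [OK], height=1
  node 35: h_left=2, h_right=1, diff=1 [OK], height=3
All nodes satisfy the balance condition.
Result: Balanced


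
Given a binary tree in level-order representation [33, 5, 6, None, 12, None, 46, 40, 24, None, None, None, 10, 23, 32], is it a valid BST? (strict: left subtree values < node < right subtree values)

Level-order array: [33, 5, 6, None, 12, None, 46, 40, 24, None, None, None, 10, 23, 32]
Validate using subtree bounds (lo, hi): at each node, require lo < value < hi,
then recurse left with hi=value and right with lo=value.
Preorder trace (stopping at first violation):
  at node 33 with bounds (-inf, +inf): OK
  at node 5 with bounds (-inf, 33): OK
  at node 12 with bounds (5, 33): OK
  at node 40 with bounds (5, 12): VIOLATION
Node 40 violates its bound: not (5 < 40 < 12).
Result: Not a valid BST


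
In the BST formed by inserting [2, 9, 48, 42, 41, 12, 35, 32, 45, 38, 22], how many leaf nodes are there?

Tree built from: [2, 9, 48, 42, 41, 12, 35, 32, 45, 38, 22]
Tree (level-order array): [2, None, 9, None, 48, 42, None, 41, 45, 12, None, None, None, None, 35, 32, 38, 22]
Rule: A leaf has 0 children.
Per-node child counts:
  node 2: 1 child(ren)
  node 9: 1 child(ren)
  node 48: 1 child(ren)
  node 42: 2 child(ren)
  node 41: 1 child(ren)
  node 12: 1 child(ren)
  node 35: 2 child(ren)
  node 32: 1 child(ren)
  node 22: 0 child(ren)
  node 38: 0 child(ren)
  node 45: 0 child(ren)
Matching nodes: [22, 38, 45]
Count of leaf nodes: 3


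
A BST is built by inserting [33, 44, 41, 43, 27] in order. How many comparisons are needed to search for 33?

Search path for 33: 33
Found: True
Comparisons: 1


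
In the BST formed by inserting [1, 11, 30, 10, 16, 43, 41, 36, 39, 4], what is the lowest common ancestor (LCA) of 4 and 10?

Tree insertion order: [1, 11, 30, 10, 16, 43, 41, 36, 39, 4]
Tree (level-order array): [1, None, 11, 10, 30, 4, None, 16, 43, None, None, None, None, 41, None, 36, None, None, 39]
In a BST, the LCA of p=4, q=10 is the first node v on the
root-to-leaf path with p <= v <= q (go left if both < v, right if both > v).
Walk from root:
  at 1: both 4 and 10 > 1, go right
  at 11: both 4 and 10 < 11, go left
  at 10: 4 <= 10 <= 10, this is the LCA
LCA = 10


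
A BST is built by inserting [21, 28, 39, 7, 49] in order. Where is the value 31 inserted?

Starting tree (level order): [21, 7, 28, None, None, None, 39, None, 49]
Insertion path: 21 -> 28 -> 39
Result: insert 31 as left child of 39
Final tree (level order): [21, 7, 28, None, None, None, 39, 31, 49]


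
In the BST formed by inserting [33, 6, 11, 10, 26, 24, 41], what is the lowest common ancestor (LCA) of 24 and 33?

Tree insertion order: [33, 6, 11, 10, 26, 24, 41]
Tree (level-order array): [33, 6, 41, None, 11, None, None, 10, 26, None, None, 24]
In a BST, the LCA of p=24, q=33 is the first node v on the
root-to-leaf path with p <= v <= q (go left if both < v, right if both > v).
Walk from root:
  at 33: 24 <= 33 <= 33, this is the LCA
LCA = 33


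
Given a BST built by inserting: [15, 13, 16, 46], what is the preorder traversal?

Tree insertion order: [15, 13, 16, 46]
Tree (level-order array): [15, 13, 16, None, None, None, 46]
Preorder traversal: [15, 13, 16, 46]


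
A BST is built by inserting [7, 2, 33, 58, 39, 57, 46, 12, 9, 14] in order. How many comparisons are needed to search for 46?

Search path for 46: 7 -> 33 -> 58 -> 39 -> 57 -> 46
Found: True
Comparisons: 6


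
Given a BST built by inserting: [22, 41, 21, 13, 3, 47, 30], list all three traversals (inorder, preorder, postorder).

Tree insertion order: [22, 41, 21, 13, 3, 47, 30]
Tree (level-order array): [22, 21, 41, 13, None, 30, 47, 3]
Inorder (L, root, R): [3, 13, 21, 22, 30, 41, 47]
Preorder (root, L, R): [22, 21, 13, 3, 41, 30, 47]
Postorder (L, R, root): [3, 13, 21, 30, 47, 41, 22]


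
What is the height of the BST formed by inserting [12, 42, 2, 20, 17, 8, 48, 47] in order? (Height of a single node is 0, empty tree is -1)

Insertion order: [12, 42, 2, 20, 17, 8, 48, 47]
Tree (level-order array): [12, 2, 42, None, 8, 20, 48, None, None, 17, None, 47]
Compute height bottom-up (empty subtree = -1):
  height(8) = 1 + max(-1, -1) = 0
  height(2) = 1 + max(-1, 0) = 1
  height(17) = 1 + max(-1, -1) = 0
  height(20) = 1 + max(0, -1) = 1
  height(47) = 1 + max(-1, -1) = 0
  height(48) = 1 + max(0, -1) = 1
  height(42) = 1 + max(1, 1) = 2
  height(12) = 1 + max(1, 2) = 3
Height = 3


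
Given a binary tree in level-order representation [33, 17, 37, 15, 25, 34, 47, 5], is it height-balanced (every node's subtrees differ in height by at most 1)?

Tree (level-order array): [33, 17, 37, 15, 25, 34, 47, 5]
Definition: a tree is height-balanced if, at every node, |h(left) - h(right)| <= 1 (empty subtree has height -1).
Bottom-up per-node check:
  node 5: h_left=-1, h_right=-1, diff=0 [OK], height=0
  node 15: h_left=0, h_right=-1, diff=1 [OK], height=1
  node 25: h_left=-1, h_right=-1, diff=0 [OK], height=0
  node 17: h_left=1, h_right=0, diff=1 [OK], height=2
  node 34: h_left=-1, h_right=-1, diff=0 [OK], height=0
  node 47: h_left=-1, h_right=-1, diff=0 [OK], height=0
  node 37: h_left=0, h_right=0, diff=0 [OK], height=1
  node 33: h_left=2, h_right=1, diff=1 [OK], height=3
All nodes satisfy the balance condition.
Result: Balanced


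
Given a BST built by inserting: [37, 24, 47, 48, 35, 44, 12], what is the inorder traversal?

Tree insertion order: [37, 24, 47, 48, 35, 44, 12]
Tree (level-order array): [37, 24, 47, 12, 35, 44, 48]
Inorder traversal: [12, 24, 35, 37, 44, 47, 48]


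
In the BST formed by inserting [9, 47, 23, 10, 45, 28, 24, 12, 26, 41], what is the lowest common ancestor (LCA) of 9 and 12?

Tree insertion order: [9, 47, 23, 10, 45, 28, 24, 12, 26, 41]
Tree (level-order array): [9, None, 47, 23, None, 10, 45, None, 12, 28, None, None, None, 24, 41, None, 26]
In a BST, the LCA of p=9, q=12 is the first node v on the
root-to-leaf path with p <= v <= q (go left if both < v, right if both > v).
Walk from root:
  at 9: 9 <= 9 <= 12, this is the LCA
LCA = 9


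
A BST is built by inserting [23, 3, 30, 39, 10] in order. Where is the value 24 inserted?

Starting tree (level order): [23, 3, 30, None, 10, None, 39]
Insertion path: 23 -> 30
Result: insert 24 as left child of 30
Final tree (level order): [23, 3, 30, None, 10, 24, 39]


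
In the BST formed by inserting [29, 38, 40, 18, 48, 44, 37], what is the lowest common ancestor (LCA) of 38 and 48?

Tree insertion order: [29, 38, 40, 18, 48, 44, 37]
Tree (level-order array): [29, 18, 38, None, None, 37, 40, None, None, None, 48, 44]
In a BST, the LCA of p=38, q=48 is the first node v on the
root-to-leaf path with p <= v <= q (go left if both < v, right if both > v).
Walk from root:
  at 29: both 38 and 48 > 29, go right
  at 38: 38 <= 38 <= 48, this is the LCA
LCA = 38


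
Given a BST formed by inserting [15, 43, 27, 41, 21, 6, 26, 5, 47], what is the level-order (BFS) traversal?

Tree insertion order: [15, 43, 27, 41, 21, 6, 26, 5, 47]
Tree (level-order array): [15, 6, 43, 5, None, 27, 47, None, None, 21, 41, None, None, None, 26]
BFS from the root, enqueuing left then right child of each popped node:
  queue [15] -> pop 15, enqueue [6, 43], visited so far: [15]
  queue [6, 43] -> pop 6, enqueue [5], visited so far: [15, 6]
  queue [43, 5] -> pop 43, enqueue [27, 47], visited so far: [15, 6, 43]
  queue [5, 27, 47] -> pop 5, enqueue [none], visited so far: [15, 6, 43, 5]
  queue [27, 47] -> pop 27, enqueue [21, 41], visited so far: [15, 6, 43, 5, 27]
  queue [47, 21, 41] -> pop 47, enqueue [none], visited so far: [15, 6, 43, 5, 27, 47]
  queue [21, 41] -> pop 21, enqueue [26], visited so far: [15, 6, 43, 5, 27, 47, 21]
  queue [41, 26] -> pop 41, enqueue [none], visited so far: [15, 6, 43, 5, 27, 47, 21, 41]
  queue [26] -> pop 26, enqueue [none], visited so far: [15, 6, 43, 5, 27, 47, 21, 41, 26]
Result: [15, 6, 43, 5, 27, 47, 21, 41, 26]


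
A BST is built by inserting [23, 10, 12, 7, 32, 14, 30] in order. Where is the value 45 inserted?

Starting tree (level order): [23, 10, 32, 7, 12, 30, None, None, None, None, 14]
Insertion path: 23 -> 32
Result: insert 45 as right child of 32
Final tree (level order): [23, 10, 32, 7, 12, 30, 45, None, None, None, 14]


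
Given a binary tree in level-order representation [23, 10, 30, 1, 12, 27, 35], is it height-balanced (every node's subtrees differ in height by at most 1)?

Tree (level-order array): [23, 10, 30, 1, 12, 27, 35]
Definition: a tree is height-balanced if, at every node, |h(left) - h(right)| <= 1 (empty subtree has height -1).
Bottom-up per-node check:
  node 1: h_left=-1, h_right=-1, diff=0 [OK], height=0
  node 12: h_left=-1, h_right=-1, diff=0 [OK], height=0
  node 10: h_left=0, h_right=0, diff=0 [OK], height=1
  node 27: h_left=-1, h_right=-1, diff=0 [OK], height=0
  node 35: h_left=-1, h_right=-1, diff=0 [OK], height=0
  node 30: h_left=0, h_right=0, diff=0 [OK], height=1
  node 23: h_left=1, h_right=1, diff=0 [OK], height=2
All nodes satisfy the balance condition.
Result: Balanced


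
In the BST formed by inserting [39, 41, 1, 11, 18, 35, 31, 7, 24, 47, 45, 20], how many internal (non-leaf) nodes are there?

Tree built from: [39, 41, 1, 11, 18, 35, 31, 7, 24, 47, 45, 20]
Tree (level-order array): [39, 1, 41, None, 11, None, 47, 7, 18, 45, None, None, None, None, 35, None, None, 31, None, 24, None, 20]
Rule: An internal node has at least one child.
Per-node child counts:
  node 39: 2 child(ren)
  node 1: 1 child(ren)
  node 11: 2 child(ren)
  node 7: 0 child(ren)
  node 18: 1 child(ren)
  node 35: 1 child(ren)
  node 31: 1 child(ren)
  node 24: 1 child(ren)
  node 20: 0 child(ren)
  node 41: 1 child(ren)
  node 47: 1 child(ren)
  node 45: 0 child(ren)
Matching nodes: [39, 1, 11, 18, 35, 31, 24, 41, 47]
Count of internal (non-leaf) nodes: 9


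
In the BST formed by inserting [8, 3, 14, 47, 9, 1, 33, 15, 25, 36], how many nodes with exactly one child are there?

Tree built from: [8, 3, 14, 47, 9, 1, 33, 15, 25, 36]
Tree (level-order array): [8, 3, 14, 1, None, 9, 47, None, None, None, None, 33, None, 15, 36, None, 25]
Rule: These are nodes with exactly 1 non-null child.
Per-node child counts:
  node 8: 2 child(ren)
  node 3: 1 child(ren)
  node 1: 0 child(ren)
  node 14: 2 child(ren)
  node 9: 0 child(ren)
  node 47: 1 child(ren)
  node 33: 2 child(ren)
  node 15: 1 child(ren)
  node 25: 0 child(ren)
  node 36: 0 child(ren)
Matching nodes: [3, 47, 15]
Count of nodes with exactly one child: 3


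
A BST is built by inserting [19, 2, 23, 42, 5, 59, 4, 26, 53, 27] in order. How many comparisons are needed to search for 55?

Search path for 55: 19 -> 23 -> 42 -> 59 -> 53
Found: False
Comparisons: 5


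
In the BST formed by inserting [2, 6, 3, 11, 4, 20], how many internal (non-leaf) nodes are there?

Tree built from: [2, 6, 3, 11, 4, 20]
Tree (level-order array): [2, None, 6, 3, 11, None, 4, None, 20]
Rule: An internal node has at least one child.
Per-node child counts:
  node 2: 1 child(ren)
  node 6: 2 child(ren)
  node 3: 1 child(ren)
  node 4: 0 child(ren)
  node 11: 1 child(ren)
  node 20: 0 child(ren)
Matching nodes: [2, 6, 3, 11]
Count of internal (non-leaf) nodes: 4


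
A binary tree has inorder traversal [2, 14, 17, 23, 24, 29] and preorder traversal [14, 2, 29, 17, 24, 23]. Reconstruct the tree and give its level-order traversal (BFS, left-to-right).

Inorder:  [2, 14, 17, 23, 24, 29]
Preorder: [14, 2, 29, 17, 24, 23]
Algorithm: preorder visits root first, so consume preorder in order;
for each root, split the current inorder slice at that value into
left-subtree inorder and right-subtree inorder, then recurse.
Recursive splits:
  root=14; inorder splits into left=[2], right=[17, 23, 24, 29]
  root=2; inorder splits into left=[], right=[]
  root=29; inorder splits into left=[17, 23, 24], right=[]
  root=17; inorder splits into left=[], right=[23, 24]
  root=24; inorder splits into left=[23], right=[]
  root=23; inorder splits into left=[], right=[]
Reconstructed level-order: [14, 2, 29, 17, 24, 23]


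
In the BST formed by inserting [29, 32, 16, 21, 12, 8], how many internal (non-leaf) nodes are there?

Tree built from: [29, 32, 16, 21, 12, 8]
Tree (level-order array): [29, 16, 32, 12, 21, None, None, 8]
Rule: An internal node has at least one child.
Per-node child counts:
  node 29: 2 child(ren)
  node 16: 2 child(ren)
  node 12: 1 child(ren)
  node 8: 0 child(ren)
  node 21: 0 child(ren)
  node 32: 0 child(ren)
Matching nodes: [29, 16, 12]
Count of internal (non-leaf) nodes: 3


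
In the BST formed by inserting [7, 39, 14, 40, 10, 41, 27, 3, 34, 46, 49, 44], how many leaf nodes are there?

Tree built from: [7, 39, 14, 40, 10, 41, 27, 3, 34, 46, 49, 44]
Tree (level-order array): [7, 3, 39, None, None, 14, 40, 10, 27, None, 41, None, None, None, 34, None, 46, None, None, 44, 49]
Rule: A leaf has 0 children.
Per-node child counts:
  node 7: 2 child(ren)
  node 3: 0 child(ren)
  node 39: 2 child(ren)
  node 14: 2 child(ren)
  node 10: 0 child(ren)
  node 27: 1 child(ren)
  node 34: 0 child(ren)
  node 40: 1 child(ren)
  node 41: 1 child(ren)
  node 46: 2 child(ren)
  node 44: 0 child(ren)
  node 49: 0 child(ren)
Matching nodes: [3, 10, 34, 44, 49]
Count of leaf nodes: 5


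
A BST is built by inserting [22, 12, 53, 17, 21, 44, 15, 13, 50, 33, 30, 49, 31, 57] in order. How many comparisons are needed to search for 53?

Search path for 53: 22 -> 53
Found: True
Comparisons: 2


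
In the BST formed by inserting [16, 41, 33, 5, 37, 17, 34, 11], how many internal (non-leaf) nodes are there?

Tree built from: [16, 41, 33, 5, 37, 17, 34, 11]
Tree (level-order array): [16, 5, 41, None, 11, 33, None, None, None, 17, 37, None, None, 34]
Rule: An internal node has at least one child.
Per-node child counts:
  node 16: 2 child(ren)
  node 5: 1 child(ren)
  node 11: 0 child(ren)
  node 41: 1 child(ren)
  node 33: 2 child(ren)
  node 17: 0 child(ren)
  node 37: 1 child(ren)
  node 34: 0 child(ren)
Matching nodes: [16, 5, 41, 33, 37]
Count of internal (non-leaf) nodes: 5


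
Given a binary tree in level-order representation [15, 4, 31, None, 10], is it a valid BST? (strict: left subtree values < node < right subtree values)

Level-order array: [15, 4, 31, None, 10]
Validate using subtree bounds (lo, hi): at each node, require lo < value < hi,
then recurse left with hi=value and right with lo=value.
Preorder trace (stopping at first violation):
  at node 15 with bounds (-inf, +inf): OK
  at node 4 with bounds (-inf, 15): OK
  at node 10 with bounds (4, 15): OK
  at node 31 with bounds (15, +inf): OK
No violation found at any node.
Result: Valid BST


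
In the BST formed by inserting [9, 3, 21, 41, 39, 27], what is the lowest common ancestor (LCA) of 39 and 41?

Tree insertion order: [9, 3, 21, 41, 39, 27]
Tree (level-order array): [9, 3, 21, None, None, None, 41, 39, None, 27]
In a BST, the LCA of p=39, q=41 is the first node v on the
root-to-leaf path with p <= v <= q (go left if both < v, right if both > v).
Walk from root:
  at 9: both 39 and 41 > 9, go right
  at 21: both 39 and 41 > 21, go right
  at 41: 39 <= 41 <= 41, this is the LCA
LCA = 41


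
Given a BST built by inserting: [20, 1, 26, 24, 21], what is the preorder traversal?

Tree insertion order: [20, 1, 26, 24, 21]
Tree (level-order array): [20, 1, 26, None, None, 24, None, 21]
Preorder traversal: [20, 1, 26, 24, 21]


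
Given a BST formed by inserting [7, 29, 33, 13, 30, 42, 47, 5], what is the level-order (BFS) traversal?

Tree insertion order: [7, 29, 33, 13, 30, 42, 47, 5]
Tree (level-order array): [7, 5, 29, None, None, 13, 33, None, None, 30, 42, None, None, None, 47]
BFS from the root, enqueuing left then right child of each popped node:
  queue [7] -> pop 7, enqueue [5, 29], visited so far: [7]
  queue [5, 29] -> pop 5, enqueue [none], visited so far: [7, 5]
  queue [29] -> pop 29, enqueue [13, 33], visited so far: [7, 5, 29]
  queue [13, 33] -> pop 13, enqueue [none], visited so far: [7, 5, 29, 13]
  queue [33] -> pop 33, enqueue [30, 42], visited so far: [7, 5, 29, 13, 33]
  queue [30, 42] -> pop 30, enqueue [none], visited so far: [7, 5, 29, 13, 33, 30]
  queue [42] -> pop 42, enqueue [47], visited so far: [7, 5, 29, 13, 33, 30, 42]
  queue [47] -> pop 47, enqueue [none], visited so far: [7, 5, 29, 13, 33, 30, 42, 47]
Result: [7, 5, 29, 13, 33, 30, 42, 47]


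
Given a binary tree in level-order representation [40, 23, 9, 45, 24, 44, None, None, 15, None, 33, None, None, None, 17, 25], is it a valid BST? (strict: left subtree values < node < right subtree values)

Level-order array: [40, 23, 9, 45, 24, 44, None, None, 15, None, 33, None, None, None, 17, 25]
Validate using subtree bounds (lo, hi): at each node, require lo < value < hi,
then recurse left with hi=value and right with lo=value.
Preorder trace (stopping at first violation):
  at node 40 with bounds (-inf, +inf): OK
  at node 23 with bounds (-inf, 40): OK
  at node 45 with bounds (-inf, 23): VIOLATION
Node 45 violates its bound: not (-inf < 45 < 23).
Result: Not a valid BST


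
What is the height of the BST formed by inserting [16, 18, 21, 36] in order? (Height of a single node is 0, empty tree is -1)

Insertion order: [16, 18, 21, 36]
Tree (level-order array): [16, None, 18, None, 21, None, 36]
Compute height bottom-up (empty subtree = -1):
  height(36) = 1 + max(-1, -1) = 0
  height(21) = 1 + max(-1, 0) = 1
  height(18) = 1 + max(-1, 1) = 2
  height(16) = 1 + max(-1, 2) = 3
Height = 3


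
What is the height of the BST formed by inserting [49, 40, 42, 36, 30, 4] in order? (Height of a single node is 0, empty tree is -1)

Insertion order: [49, 40, 42, 36, 30, 4]
Tree (level-order array): [49, 40, None, 36, 42, 30, None, None, None, 4]
Compute height bottom-up (empty subtree = -1):
  height(4) = 1 + max(-1, -1) = 0
  height(30) = 1 + max(0, -1) = 1
  height(36) = 1 + max(1, -1) = 2
  height(42) = 1 + max(-1, -1) = 0
  height(40) = 1 + max(2, 0) = 3
  height(49) = 1 + max(3, -1) = 4
Height = 4


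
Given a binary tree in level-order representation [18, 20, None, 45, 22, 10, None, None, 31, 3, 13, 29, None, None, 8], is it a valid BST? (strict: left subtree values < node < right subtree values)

Level-order array: [18, 20, None, 45, 22, 10, None, None, 31, 3, 13, 29, None, None, 8]
Validate using subtree bounds (lo, hi): at each node, require lo < value < hi,
then recurse left with hi=value and right with lo=value.
Preorder trace (stopping at first violation):
  at node 18 with bounds (-inf, +inf): OK
  at node 20 with bounds (-inf, 18): VIOLATION
Node 20 violates its bound: not (-inf < 20 < 18).
Result: Not a valid BST


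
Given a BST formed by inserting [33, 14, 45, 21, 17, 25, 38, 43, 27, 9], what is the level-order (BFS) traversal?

Tree insertion order: [33, 14, 45, 21, 17, 25, 38, 43, 27, 9]
Tree (level-order array): [33, 14, 45, 9, 21, 38, None, None, None, 17, 25, None, 43, None, None, None, 27]
BFS from the root, enqueuing left then right child of each popped node:
  queue [33] -> pop 33, enqueue [14, 45], visited so far: [33]
  queue [14, 45] -> pop 14, enqueue [9, 21], visited so far: [33, 14]
  queue [45, 9, 21] -> pop 45, enqueue [38], visited so far: [33, 14, 45]
  queue [9, 21, 38] -> pop 9, enqueue [none], visited so far: [33, 14, 45, 9]
  queue [21, 38] -> pop 21, enqueue [17, 25], visited so far: [33, 14, 45, 9, 21]
  queue [38, 17, 25] -> pop 38, enqueue [43], visited so far: [33, 14, 45, 9, 21, 38]
  queue [17, 25, 43] -> pop 17, enqueue [none], visited so far: [33, 14, 45, 9, 21, 38, 17]
  queue [25, 43] -> pop 25, enqueue [27], visited so far: [33, 14, 45, 9, 21, 38, 17, 25]
  queue [43, 27] -> pop 43, enqueue [none], visited so far: [33, 14, 45, 9, 21, 38, 17, 25, 43]
  queue [27] -> pop 27, enqueue [none], visited so far: [33, 14, 45, 9, 21, 38, 17, 25, 43, 27]
Result: [33, 14, 45, 9, 21, 38, 17, 25, 43, 27]


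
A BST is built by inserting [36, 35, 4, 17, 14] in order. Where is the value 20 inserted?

Starting tree (level order): [36, 35, None, 4, None, None, 17, 14]
Insertion path: 36 -> 35 -> 4 -> 17
Result: insert 20 as right child of 17
Final tree (level order): [36, 35, None, 4, None, None, 17, 14, 20]


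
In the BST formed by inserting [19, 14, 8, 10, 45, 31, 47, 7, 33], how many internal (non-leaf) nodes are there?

Tree built from: [19, 14, 8, 10, 45, 31, 47, 7, 33]
Tree (level-order array): [19, 14, 45, 8, None, 31, 47, 7, 10, None, 33]
Rule: An internal node has at least one child.
Per-node child counts:
  node 19: 2 child(ren)
  node 14: 1 child(ren)
  node 8: 2 child(ren)
  node 7: 0 child(ren)
  node 10: 0 child(ren)
  node 45: 2 child(ren)
  node 31: 1 child(ren)
  node 33: 0 child(ren)
  node 47: 0 child(ren)
Matching nodes: [19, 14, 8, 45, 31]
Count of internal (non-leaf) nodes: 5


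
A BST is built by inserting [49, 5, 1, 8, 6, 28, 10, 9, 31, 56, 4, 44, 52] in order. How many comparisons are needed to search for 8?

Search path for 8: 49 -> 5 -> 8
Found: True
Comparisons: 3


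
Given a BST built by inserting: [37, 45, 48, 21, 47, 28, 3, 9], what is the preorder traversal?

Tree insertion order: [37, 45, 48, 21, 47, 28, 3, 9]
Tree (level-order array): [37, 21, 45, 3, 28, None, 48, None, 9, None, None, 47]
Preorder traversal: [37, 21, 3, 9, 28, 45, 48, 47]


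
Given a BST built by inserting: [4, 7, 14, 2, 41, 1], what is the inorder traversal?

Tree insertion order: [4, 7, 14, 2, 41, 1]
Tree (level-order array): [4, 2, 7, 1, None, None, 14, None, None, None, 41]
Inorder traversal: [1, 2, 4, 7, 14, 41]


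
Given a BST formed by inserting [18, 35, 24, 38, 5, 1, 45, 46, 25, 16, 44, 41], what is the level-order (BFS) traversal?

Tree insertion order: [18, 35, 24, 38, 5, 1, 45, 46, 25, 16, 44, 41]
Tree (level-order array): [18, 5, 35, 1, 16, 24, 38, None, None, None, None, None, 25, None, 45, None, None, 44, 46, 41]
BFS from the root, enqueuing left then right child of each popped node:
  queue [18] -> pop 18, enqueue [5, 35], visited so far: [18]
  queue [5, 35] -> pop 5, enqueue [1, 16], visited so far: [18, 5]
  queue [35, 1, 16] -> pop 35, enqueue [24, 38], visited so far: [18, 5, 35]
  queue [1, 16, 24, 38] -> pop 1, enqueue [none], visited so far: [18, 5, 35, 1]
  queue [16, 24, 38] -> pop 16, enqueue [none], visited so far: [18, 5, 35, 1, 16]
  queue [24, 38] -> pop 24, enqueue [25], visited so far: [18, 5, 35, 1, 16, 24]
  queue [38, 25] -> pop 38, enqueue [45], visited so far: [18, 5, 35, 1, 16, 24, 38]
  queue [25, 45] -> pop 25, enqueue [none], visited so far: [18, 5, 35, 1, 16, 24, 38, 25]
  queue [45] -> pop 45, enqueue [44, 46], visited so far: [18, 5, 35, 1, 16, 24, 38, 25, 45]
  queue [44, 46] -> pop 44, enqueue [41], visited so far: [18, 5, 35, 1, 16, 24, 38, 25, 45, 44]
  queue [46, 41] -> pop 46, enqueue [none], visited so far: [18, 5, 35, 1, 16, 24, 38, 25, 45, 44, 46]
  queue [41] -> pop 41, enqueue [none], visited so far: [18, 5, 35, 1, 16, 24, 38, 25, 45, 44, 46, 41]
Result: [18, 5, 35, 1, 16, 24, 38, 25, 45, 44, 46, 41]
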